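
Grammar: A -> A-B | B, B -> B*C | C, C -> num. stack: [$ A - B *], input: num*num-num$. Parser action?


no handle; shift 'num'
Action: shift


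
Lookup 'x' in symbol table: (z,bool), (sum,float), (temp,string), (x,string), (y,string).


Lookup 'x' → type string


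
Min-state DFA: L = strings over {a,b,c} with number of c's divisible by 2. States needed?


Track (count of c) mod 2: states 0..1, accept at 0
Minimal DFA: 2 states


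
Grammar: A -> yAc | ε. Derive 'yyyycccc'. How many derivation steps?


Derivation: A => yAc => yyAcc => yyyAccc => yyyyAcccc => yyyycccc
Steps: 5


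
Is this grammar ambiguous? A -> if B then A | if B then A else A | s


dangling else: 'if B then if B then s else s' parses two ways
Ambiguous


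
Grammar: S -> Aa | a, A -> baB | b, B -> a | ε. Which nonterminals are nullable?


A nonterminal is nullable iff some alternative derives ε (directly, or every symbol in it is nullable)
Nullable: {B}


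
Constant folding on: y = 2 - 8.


2 - 8 = -6 at compile time
Optimized: y = -6


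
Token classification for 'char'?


Pattern: reserved word
Type: KEYWORD


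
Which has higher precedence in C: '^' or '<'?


'<' is relational (level 7); '^' is bitwise XOR (level 4)
Higher level binds tighter
'<' has higher precedence than '^'


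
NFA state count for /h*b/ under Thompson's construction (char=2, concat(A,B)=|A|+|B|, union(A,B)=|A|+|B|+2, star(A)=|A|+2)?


Syntax tree has 2 char leaf(s), 0 union(s), 1 star(s)
chars contribute 2×2 = 4; each union adds +2; each star adds +2
Total: 4 + 0 + 2 = 6 states


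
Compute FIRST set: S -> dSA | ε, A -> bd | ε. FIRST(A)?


Per alternative of A: FIRST(bd) = {b}; FIRST(ε) = {ε}
FIRST(A) = {b, ε}


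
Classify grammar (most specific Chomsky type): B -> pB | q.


Right-linear: every RHS is a terminal or a terminal followed by one nonterminal
Classification: Type 3 (Regular)


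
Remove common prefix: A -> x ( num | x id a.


Common prefix: 'x'
Factored: A -> x A', A' -> ( num | id a


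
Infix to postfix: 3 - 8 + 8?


Left to right (same or higher precedence on left)
Postfix: 3 8 - 8 +


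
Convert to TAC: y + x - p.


Break into single-operator statements:
t1 = y + x
t2 = t1 - p


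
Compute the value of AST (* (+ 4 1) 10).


Evaluate inner: (+ 4 1) = 5
Evaluate root: (* 5 10) = 50
Result: 50


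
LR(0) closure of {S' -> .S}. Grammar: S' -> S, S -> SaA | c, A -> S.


Start: S' -> .S
For each item with dot before a nonterminal B, add B -> .γ for every B-production
Closure: [S' -> .S, S -> .SaA, S -> .c]


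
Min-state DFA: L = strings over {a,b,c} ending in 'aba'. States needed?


Track the longest suffix of input matching a prefix of 'aba': 4 classes (prefixes of length 0..3)
Minimal DFA: 4 states


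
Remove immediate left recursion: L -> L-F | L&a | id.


Left-recursive alternatives: L-F, L&a; non-recursive: id
Introduce L': L -> idL', L' -> -FL' | &aL' | ε


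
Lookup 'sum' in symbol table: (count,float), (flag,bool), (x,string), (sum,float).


Lookup 'sum' → type float


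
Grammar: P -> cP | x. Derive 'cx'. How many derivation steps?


Derivation: P => cP => cx
Steps: 2


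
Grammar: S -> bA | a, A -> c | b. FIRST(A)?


Per alternative of A: FIRST(c) = {c}; FIRST(b) = {b}
FIRST(A) = {b, c}


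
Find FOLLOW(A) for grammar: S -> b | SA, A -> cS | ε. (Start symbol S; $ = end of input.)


$ ∈ FOLLOW(S). For each A -> αBβ: add FIRST(β)\{ε} to FOLLOW(B); if β nullable, add FOLLOW(A).
FOLLOW(A) = {$, c}


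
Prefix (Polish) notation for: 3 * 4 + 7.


left-to-right (same/higher precedence on left): tree is (+ (* 3 4) 7)
Prefix: + * 3 4 7


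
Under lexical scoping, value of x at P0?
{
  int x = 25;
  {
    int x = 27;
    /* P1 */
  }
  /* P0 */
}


x declared in the same block as P0
x = 25


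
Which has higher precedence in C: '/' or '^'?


'/' is multiplicative (level 10); '^' is bitwise XOR (level 4)
Higher level binds tighter
'/' has higher precedence than '^'


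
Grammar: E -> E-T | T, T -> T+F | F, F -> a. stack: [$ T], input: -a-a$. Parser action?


lookahead ∉ {+} so T won't extend; reduce E -> T
Action: reduce (E -> T)


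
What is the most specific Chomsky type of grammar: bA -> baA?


LHS has context (more than one symbol) and |LHS| ≤ |RHS|
Classification: Type 1 (Context-Sensitive)


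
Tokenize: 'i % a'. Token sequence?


Scan left to right, longest-match per lexeme
Tokens: ID(i), OP(%), ID(a)


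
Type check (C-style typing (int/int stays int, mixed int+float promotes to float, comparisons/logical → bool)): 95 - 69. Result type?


Operand types: int - int
Rule: mixed int/float promotes to float; int/int stays int
Result type: int


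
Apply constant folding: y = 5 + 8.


5 + 8 = 13 at compile time
Optimized: y = 13


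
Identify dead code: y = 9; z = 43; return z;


y is assigned but never read
Dead: 'y = 9'


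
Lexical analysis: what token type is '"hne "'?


Pattern: double-quoted sequence
Type: STRING_LITERAL


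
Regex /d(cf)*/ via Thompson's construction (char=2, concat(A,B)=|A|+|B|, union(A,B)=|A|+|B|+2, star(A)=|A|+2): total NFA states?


Syntax tree has 3 char leaf(s), 0 union(s), 1 star(s)
chars contribute 3×2 = 6; each union adds +2; each star adds +2
Total: 6 + 0 + 2 = 8 states


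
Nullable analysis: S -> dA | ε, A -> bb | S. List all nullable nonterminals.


A nonterminal is nullable iff some alternative derives ε (directly, or every symbol in it is nullable)
Nullable: {A, S}


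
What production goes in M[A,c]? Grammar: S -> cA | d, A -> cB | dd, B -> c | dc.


For [A, c]: 'c' ∈ FIRST(cB)
Entry: A -> cB


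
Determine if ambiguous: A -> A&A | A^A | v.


'v&v^v' has two parse trees (no precedence encoded between & and ^)
Ambiguous


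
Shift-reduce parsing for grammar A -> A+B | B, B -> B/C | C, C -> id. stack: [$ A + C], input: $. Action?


'C' (not preceded by B/) is the handle for B -> C
Action: reduce (B -> C)


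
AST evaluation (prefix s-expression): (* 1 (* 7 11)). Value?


Evaluate inner: (* 7 11) = 77
Evaluate root: (* 1 77) = 77
Result: 77


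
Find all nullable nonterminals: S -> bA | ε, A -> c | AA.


A nonterminal is nullable iff some alternative derives ε (directly, or every symbol in it is nullable)
Nullable: {S}


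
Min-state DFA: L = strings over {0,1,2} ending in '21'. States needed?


Track the longest suffix of input matching a prefix of '21': 3 classes (prefixes of length 0..2)
Minimal DFA: 3 states


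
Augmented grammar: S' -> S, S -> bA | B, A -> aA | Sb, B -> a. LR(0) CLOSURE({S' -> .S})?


Start: S' -> .S
For each item with dot before a nonterminal B, add B -> .γ for every B-production
Closure: [S' -> .S, S -> .bA, S -> .B, B -> .a]


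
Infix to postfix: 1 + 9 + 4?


Left to right (same or higher precedence on left)
Postfix: 1 9 + 4 +


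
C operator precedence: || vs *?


'*' is multiplicative (level 10); '||' is logical OR (level 1)
Higher level binds tighter
'*' has higher precedence than '||'


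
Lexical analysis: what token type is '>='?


Pattern: operator symbol
Type: OPERATOR


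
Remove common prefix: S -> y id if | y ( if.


Common prefix: 'y'
Factored: S -> y S', S' -> id if | ( if


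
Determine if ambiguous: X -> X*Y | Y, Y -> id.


precedence layered via separate nonterminal Y: deterministic
Unambiguous


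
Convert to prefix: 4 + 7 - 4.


left-to-right (same/higher precedence on left): tree is (- (+ 4 7) 4)
Prefix: - + 4 7 4


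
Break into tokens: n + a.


Scan left to right, longest-match per lexeme
Tokens: ID(n), OP(+), ID(a)


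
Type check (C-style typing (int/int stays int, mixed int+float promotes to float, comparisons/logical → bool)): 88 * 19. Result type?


Operand types: int * int
Rule: mixed int/float promotes to float; int/int stays int
Result type: int


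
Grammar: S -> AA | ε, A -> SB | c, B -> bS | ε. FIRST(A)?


Per alternative of A: FIRST(SB) = {b, c, ε}; FIRST(c) = {c}
FIRST(A) = {b, c, ε}


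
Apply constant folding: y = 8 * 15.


8 * 15 = 120 at compile time
Optimized: y = 120


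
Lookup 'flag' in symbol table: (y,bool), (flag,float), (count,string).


Lookup 'flag' → type float


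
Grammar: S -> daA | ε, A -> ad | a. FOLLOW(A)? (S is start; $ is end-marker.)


$ ∈ FOLLOW(S). For each A -> αBβ: add FIRST(β)\{ε} to FOLLOW(B); if β nullable, add FOLLOW(A).
FOLLOW(A) = {$}


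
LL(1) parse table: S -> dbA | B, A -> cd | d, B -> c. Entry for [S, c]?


For [S, c]: 'c' ∈ FIRST(B)
Entry: S -> B


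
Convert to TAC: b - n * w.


Break into single-operator statements:
t1 = n * w
t2 = b - t1


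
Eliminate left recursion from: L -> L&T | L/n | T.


Left-recursive alternatives: L&T, L/n; non-recursive: T
Introduce L': L -> TL', L' -> &TL' | /nL' | ε


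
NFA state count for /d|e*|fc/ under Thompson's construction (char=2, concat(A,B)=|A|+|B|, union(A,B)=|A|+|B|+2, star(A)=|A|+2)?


Syntax tree has 4 char leaf(s), 2 union(s), 1 star(s)
chars contribute 4×2 = 8; each union adds +2; each star adds +2
Total: 8 + 4 + 2 = 14 states


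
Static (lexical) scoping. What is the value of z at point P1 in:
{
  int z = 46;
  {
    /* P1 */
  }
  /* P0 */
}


P1's block does not declare z; resolves to the enclosing declaration at depth 0
z = 46


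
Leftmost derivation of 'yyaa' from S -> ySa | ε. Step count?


Derivation: S => ySa => yySaa => yyaa
Steps: 3


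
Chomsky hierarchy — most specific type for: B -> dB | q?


Right-linear: every RHS is a terminal or a terminal followed by one nonterminal
Classification: Type 3 (Regular)


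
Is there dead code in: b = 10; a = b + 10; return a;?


b is read by a's definition; a is returned
No dead code


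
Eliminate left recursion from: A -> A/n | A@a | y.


Left-recursive alternatives: A/n, A@a; non-recursive: y
Introduce A': A -> yA', A' -> /nA' | @aA' | ε


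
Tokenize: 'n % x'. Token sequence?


Scan left to right, longest-match per lexeme
Tokens: ID(n), OP(%), ID(x)


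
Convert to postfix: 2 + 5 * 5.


* has higher precedence, evaluate 5*5 first
Postfix: 2 5 5 * +


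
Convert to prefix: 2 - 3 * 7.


'*' binds tighter: tree is (- 2 (* 3 7))
Prefix: - 2 * 3 7


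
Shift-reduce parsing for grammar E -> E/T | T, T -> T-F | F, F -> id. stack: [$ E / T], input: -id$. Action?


'-' can extend T; shift to build T -> T-F
Action: shift


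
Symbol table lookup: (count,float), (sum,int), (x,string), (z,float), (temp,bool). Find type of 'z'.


Lookup 'z' → type float


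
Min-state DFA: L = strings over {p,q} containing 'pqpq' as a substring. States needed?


KMP-style automaton: 4 progress states + 1 absorbing accept = 5
Minimal DFA: 5 states


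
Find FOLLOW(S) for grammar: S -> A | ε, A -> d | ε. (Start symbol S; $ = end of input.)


$ ∈ FOLLOW(S). For each A -> αBβ: add FIRST(β)\{ε} to FOLLOW(B); if β nullable, add FOLLOW(A).
FOLLOW(S) = {$}


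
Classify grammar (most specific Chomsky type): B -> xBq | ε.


Single nonterminal LHS, but x^n q^n is not regular
Classification: Type 2 (Context-Free)


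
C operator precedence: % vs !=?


'%' is multiplicative (level 10); '!=' is equality (level 6)
Higher level binds tighter
'%' has higher precedence than '!='


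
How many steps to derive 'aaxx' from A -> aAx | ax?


Derivation: A => aAx => aaxx
Steps: 2


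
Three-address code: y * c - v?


Break into single-operator statements:
t1 = y * c
t2 = t1 - v


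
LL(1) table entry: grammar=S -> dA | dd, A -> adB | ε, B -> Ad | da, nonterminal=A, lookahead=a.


For [A, a]: 'a' ∈ FIRST(adB)
Entry: A -> adB


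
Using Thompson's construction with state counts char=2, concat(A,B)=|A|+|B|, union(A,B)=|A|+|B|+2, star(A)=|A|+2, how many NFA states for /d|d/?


Syntax tree has 2 char leaf(s), 1 union(s), 0 star(s)
chars contribute 2×2 = 4; each union adds +2; each star adds +2
Total: 4 + 2 + 0 = 6 states


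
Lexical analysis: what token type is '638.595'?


Pattern: digits with a decimal point
Type: FLOAT_LITERAL


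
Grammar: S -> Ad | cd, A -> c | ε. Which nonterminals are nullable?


A nonterminal is nullable iff some alternative derives ε (directly, or every symbol in it is nullable)
Nullable: {A}


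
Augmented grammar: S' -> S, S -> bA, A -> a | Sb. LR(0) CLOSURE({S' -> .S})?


Start: S' -> .S
For each item with dot before a nonterminal B, add B -> .γ for every B-production
Closure: [S' -> .S, S -> .bA]


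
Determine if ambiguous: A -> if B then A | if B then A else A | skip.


dangling else: 'if B then if B then skip else skip' parses two ways
Ambiguous


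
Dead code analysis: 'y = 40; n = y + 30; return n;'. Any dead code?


y is read by n's definition; n is returned
No dead code


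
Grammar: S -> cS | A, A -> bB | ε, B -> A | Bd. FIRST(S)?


Per alternative of S: FIRST(cS) = {c}; FIRST(A) = {b, ε}
FIRST(S) = {b, c, ε}


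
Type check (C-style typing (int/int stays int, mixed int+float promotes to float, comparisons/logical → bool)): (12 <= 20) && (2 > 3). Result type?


Operand types: bool && bool
Rule: logical operators take bool operands and yield bool
Result type: bool


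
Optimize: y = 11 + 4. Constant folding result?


11 + 4 = 15 at compile time
Optimized: y = 15


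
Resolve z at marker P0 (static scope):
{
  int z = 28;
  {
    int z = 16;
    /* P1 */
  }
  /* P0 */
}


z declared in the same block as P0
z = 28


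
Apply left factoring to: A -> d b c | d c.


Common prefix: 'd'
Factored: A -> d A', A' -> b c | c


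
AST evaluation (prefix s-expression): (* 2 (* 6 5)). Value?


Evaluate inner: (* 6 5) = 30
Evaluate root: (* 2 30) = 60
Result: 60


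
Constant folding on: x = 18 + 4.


18 + 4 = 22 at compile time
Optimized: x = 22


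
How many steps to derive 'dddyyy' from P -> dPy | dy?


Derivation: P => dPy => ddPyy => dddyyy
Steps: 3


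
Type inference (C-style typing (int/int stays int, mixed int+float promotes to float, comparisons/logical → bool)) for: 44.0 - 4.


Operand types: float - int
Rule: mixed int/float promotes to float; int/int stays int
Result type: float


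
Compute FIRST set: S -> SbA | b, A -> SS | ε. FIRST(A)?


Per alternative of A: FIRST(SS) = {b}; FIRST(ε) = {ε}
FIRST(A) = {b, ε}


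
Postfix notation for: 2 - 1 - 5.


Left to right (same or higher precedence on left)
Postfix: 2 1 - 5 -


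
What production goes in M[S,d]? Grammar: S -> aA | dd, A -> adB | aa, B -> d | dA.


For [S, d]: 'd' ∈ FIRST(dd)
Entry: S -> dd


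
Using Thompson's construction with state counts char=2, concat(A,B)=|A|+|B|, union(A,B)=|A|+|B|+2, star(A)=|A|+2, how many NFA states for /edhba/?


Syntax tree has 5 char leaf(s), 0 union(s), 0 star(s)
chars contribute 5×2 = 10; each union adds +2; each star adds +2
Total: 10 + 0 + 0 = 10 states


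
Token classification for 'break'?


Pattern: reserved word
Type: KEYWORD


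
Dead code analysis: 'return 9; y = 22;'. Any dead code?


statement follows a return and is unreachable
Dead: 'y = 22'


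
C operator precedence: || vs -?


'-' is additive (level 9); '||' is logical OR (level 1)
Higher level binds tighter
'-' has higher precedence than '||'


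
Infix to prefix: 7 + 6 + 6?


left-to-right (same/higher precedence on left): tree is (+ (+ 7 6) 6)
Prefix: + + 7 6 6


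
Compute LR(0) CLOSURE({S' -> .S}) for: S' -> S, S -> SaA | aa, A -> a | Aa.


Start: S' -> .S
For each item with dot before a nonterminal B, add B -> .γ for every B-production
Closure: [S' -> .S, S -> .SaA, S -> .aa]


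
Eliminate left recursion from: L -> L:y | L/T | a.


Left-recursive alternatives: L:y, L/T; non-recursive: a
Introduce L': L -> aL', L' -> :yL' | /TL' | ε


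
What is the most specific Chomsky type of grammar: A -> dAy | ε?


Single nonterminal LHS, but d^n y^n is not regular
Classification: Type 2 (Context-Free)


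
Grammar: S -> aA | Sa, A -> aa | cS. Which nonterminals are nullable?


A nonterminal is nullable iff some alternative derives ε (directly, or every symbol in it is nullable)
Nullable: {}


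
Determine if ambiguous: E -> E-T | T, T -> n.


precedence layered via separate nonterminal T: deterministic
Unambiguous


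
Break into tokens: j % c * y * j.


Scan left to right, longest-match per lexeme
Tokens: ID(j), OP(%), ID(c), OP(*), ID(y), OP(*), ID(j)


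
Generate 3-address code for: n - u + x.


Break into single-operator statements:
t1 = n - u
t2 = t1 + x


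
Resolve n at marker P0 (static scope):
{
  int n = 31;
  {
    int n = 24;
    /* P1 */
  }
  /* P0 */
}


n declared in the same block as P0
n = 31


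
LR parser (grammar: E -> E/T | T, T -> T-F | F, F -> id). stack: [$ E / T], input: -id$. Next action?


'-' can extend T; shift to build T -> T-F
Action: shift


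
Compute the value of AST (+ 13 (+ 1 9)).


Evaluate inner: (+ 1 9) = 10
Evaluate root: (+ 13 10) = 23
Result: 23


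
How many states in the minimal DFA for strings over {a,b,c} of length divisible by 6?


Track length mod 6: states 0..5, accept at 0
Minimal DFA: 6 states


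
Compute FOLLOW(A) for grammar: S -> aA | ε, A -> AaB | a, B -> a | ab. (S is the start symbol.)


$ ∈ FOLLOW(S). For each A -> αBβ: add FIRST(β)\{ε} to FOLLOW(B); if β nullable, add FOLLOW(A).
FOLLOW(A) = {$, a}


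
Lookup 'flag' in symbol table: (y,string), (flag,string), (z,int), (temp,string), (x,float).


Lookup 'flag' → type string


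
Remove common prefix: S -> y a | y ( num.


Common prefix: 'y'
Factored: S -> y S', S' -> a | ( num


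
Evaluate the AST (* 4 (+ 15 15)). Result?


Evaluate inner: (+ 15 15) = 30
Evaluate root: (* 4 30) = 120
Result: 120


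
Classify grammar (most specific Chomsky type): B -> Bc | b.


Left-linear: every RHS is a terminal or one nonterminal followed by a terminal
Classification: Type 3 (Regular)


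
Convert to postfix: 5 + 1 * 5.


* has higher precedence, evaluate 1*5 first
Postfix: 5 1 5 * +


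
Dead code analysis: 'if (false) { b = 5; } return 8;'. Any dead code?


condition is constant false, so the whole block is unreachable
Dead: 'if (false) { b = 5; }'


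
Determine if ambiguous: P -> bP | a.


right-linear, alternatives start with distinct terminals 'b' vs 'a': unique leftmost derivation
Unambiguous


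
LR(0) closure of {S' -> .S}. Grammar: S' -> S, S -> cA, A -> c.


Start: S' -> .S
For each item with dot before a nonterminal B, add B -> .γ for every B-production
Closure: [S' -> .S, S -> .cA]


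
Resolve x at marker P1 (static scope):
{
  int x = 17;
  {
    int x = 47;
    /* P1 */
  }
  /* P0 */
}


x declared in the same block as P1
x = 47


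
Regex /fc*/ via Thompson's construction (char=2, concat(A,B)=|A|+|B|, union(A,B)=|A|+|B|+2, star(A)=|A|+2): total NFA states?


Syntax tree has 2 char leaf(s), 0 union(s), 1 star(s)
chars contribute 2×2 = 4; each union adds +2; each star adds +2
Total: 4 + 0 + 2 = 6 states


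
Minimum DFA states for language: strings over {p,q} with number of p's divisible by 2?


Track (count of p) mod 2: states 0..1, accept at 0
Minimal DFA: 2 states


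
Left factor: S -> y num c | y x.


Common prefix: 'y'
Factored: S -> y S', S' -> num c | x


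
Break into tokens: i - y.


Scan left to right, longest-match per lexeme
Tokens: ID(i), OP(-), ID(y)


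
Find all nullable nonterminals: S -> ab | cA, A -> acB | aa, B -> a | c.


A nonterminal is nullable iff some alternative derives ε (directly, or every symbol in it is nullable)
Nullable: {}


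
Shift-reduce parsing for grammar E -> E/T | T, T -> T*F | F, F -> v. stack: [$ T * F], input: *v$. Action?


handle 'T*F' on top
Action: reduce (T -> T*F)


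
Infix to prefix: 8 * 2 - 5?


left-to-right (same/higher precedence on left): tree is (- (* 8 2) 5)
Prefix: - * 8 2 5


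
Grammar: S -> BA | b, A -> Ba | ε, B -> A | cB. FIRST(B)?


Per alternative of B: FIRST(A) = {a, c, ε}; FIRST(cB) = {c}
FIRST(B) = {a, c, ε}


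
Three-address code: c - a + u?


Break into single-operator statements:
t1 = c - a
t2 = t1 + u


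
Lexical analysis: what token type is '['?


Pattern: delimiter/punctuation
Type: PUNCTUATION


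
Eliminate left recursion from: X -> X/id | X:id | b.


Left-recursive alternatives: X/id, X:id; non-recursive: b
Introduce X': X -> bX', X' -> /idX' | :idX' | ε


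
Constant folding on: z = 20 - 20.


20 - 20 = 0 at compile time
Optimized: z = 0


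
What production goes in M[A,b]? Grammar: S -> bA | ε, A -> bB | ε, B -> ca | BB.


For [A, b]: 'b' ∈ FIRST(bB)
Entry: A -> bB


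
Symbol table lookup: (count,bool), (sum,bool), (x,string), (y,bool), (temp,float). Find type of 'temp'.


Lookup 'temp' → type float


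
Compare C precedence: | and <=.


'<=' is relational (level 7); '|' is bitwise OR (level 3)
Higher level binds tighter
'<=' has higher precedence than '|'


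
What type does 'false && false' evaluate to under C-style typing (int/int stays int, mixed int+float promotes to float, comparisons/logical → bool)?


Operand types: bool && bool
Rule: logical operators take bool operands and yield bool
Result type: bool


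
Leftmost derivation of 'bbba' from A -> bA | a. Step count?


Derivation: A => bA => bbA => bbbA => bbba
Steps: 4


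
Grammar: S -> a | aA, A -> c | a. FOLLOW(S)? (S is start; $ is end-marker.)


$ ∈ FOLLOW(S). For each A -> αBβ: add FIRST(β)\{ε} to FOLLOW(B); if β nullable, add FOLLOW(A).
FOLLOW(S) = {$}


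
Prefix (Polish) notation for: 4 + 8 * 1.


'*' binds tighter: tree is (+ 4 (* 8 1))
Prefix: + 4 * 8 1


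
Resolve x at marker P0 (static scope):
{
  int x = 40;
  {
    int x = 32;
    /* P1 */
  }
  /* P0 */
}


x declared in the same block as P0
x = 40


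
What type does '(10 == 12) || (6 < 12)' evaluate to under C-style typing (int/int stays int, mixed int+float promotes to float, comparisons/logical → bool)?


Operand types: bool || bool
Rule: logical operators take bool operands and yield bool
Result type: bool


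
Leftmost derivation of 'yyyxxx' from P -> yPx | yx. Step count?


Derivation: P => yPx => yyPxx => yyyxxx
Steps: 3


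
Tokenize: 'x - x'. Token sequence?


Scan left to right, longest-match per lexeme
Tokens: ID(x), OP(-), ID(x)


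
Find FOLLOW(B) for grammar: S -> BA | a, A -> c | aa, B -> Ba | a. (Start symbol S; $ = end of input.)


$ ∈ FOLLOW(S). For each A -> αBβ: add FIRST(β)\{ε} to FOLLOW(B); if β nullable, add FOLLOW(A).
FOLLOW(B) = {a, c}


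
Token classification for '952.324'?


Pattern: digits with a decimal point
Type: FLOAT_LITERAL


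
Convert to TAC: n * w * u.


Break into single-operator statements:
t1 = n * w
t2 = t1 * u


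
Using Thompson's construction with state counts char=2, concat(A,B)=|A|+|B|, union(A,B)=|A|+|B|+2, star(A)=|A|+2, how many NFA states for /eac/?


Syntax tree has 3 char leaf(s), 0 union(s), 0 star(s)
chars contribute 3×2 = 6; each union adds +2; each star adds +2
Total: 6 + 0 + 0 = 6 states


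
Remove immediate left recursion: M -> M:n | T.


Left-recursive alternatives: M:n; non-recursive: T
Introduce M': M -> TM', M' -> :nM' | ε


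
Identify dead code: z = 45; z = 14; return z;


first assignment to z is overwritten before any read
Dead: 'z = 45'


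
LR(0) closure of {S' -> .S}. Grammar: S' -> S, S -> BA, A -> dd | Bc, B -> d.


Start: S' -> .S
For each item with dot before a nonterminal B, add B -> .γ for every B-production
Closure: [S' -> .S, S -> .BA, B -> .d]


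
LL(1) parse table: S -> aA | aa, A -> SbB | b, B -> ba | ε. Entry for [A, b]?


For [A, b]: 'b' ∈ FIRST(b)
Entry: A -> b


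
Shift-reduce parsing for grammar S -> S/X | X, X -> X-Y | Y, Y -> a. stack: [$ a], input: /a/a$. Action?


'a' on top is the handle for Y -> a
Action: reduce (Y -> a)


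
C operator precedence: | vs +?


'+' is additive (level 9); '|' is bitwise OR (level 3)
Higher level binds tighter
'+' has higher precedence than '|'


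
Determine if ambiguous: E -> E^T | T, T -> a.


precedence layered via separate nonterminal T: deterministic
Unambiguous


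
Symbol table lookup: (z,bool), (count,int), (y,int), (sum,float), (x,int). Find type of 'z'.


Lookup 'z' → type bool


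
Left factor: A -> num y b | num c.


Common prefix: 'num'
Factored: A -> num A', A' -> y b | c


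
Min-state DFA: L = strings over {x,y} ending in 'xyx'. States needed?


Track the longest suffix of input matching a prefix of 'xyx': 4 classes (prefixes of length 0..3)
Minimal DFA: 4 states


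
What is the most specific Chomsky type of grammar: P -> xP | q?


Right-linear: every RHS is a terminal or a terminal followed by one nonterminal
Classification: Type 3 (Regular)


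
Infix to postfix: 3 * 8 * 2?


Left to right (same or higher precedence on left)
Postfix: 3 8 * 2 *


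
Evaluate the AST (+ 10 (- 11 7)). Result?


Evaluate inner: (- 11 7) = 4
Evaluate root: (+ 10 4) = 14
Result: 14


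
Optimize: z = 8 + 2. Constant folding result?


8 + 2 = 10 at compile time
Optimized: z = 10


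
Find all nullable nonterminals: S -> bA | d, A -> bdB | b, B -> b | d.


A nonterminal is nullable iff some alternative derives ε (directly, or every symbol in it is nullable)
Nullable: {}


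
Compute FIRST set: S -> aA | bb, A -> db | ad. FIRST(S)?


Per alternative of S: FIRST(aA) = {a}; FIRST(bb) = {b}
FIRST(S) = {a, b}


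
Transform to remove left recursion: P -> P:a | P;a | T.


Left-recursive alternatives: P:a, P;a; non-recursive: T
Introduce P': P -> TP', P' -> :aP' | ;aP' | ε


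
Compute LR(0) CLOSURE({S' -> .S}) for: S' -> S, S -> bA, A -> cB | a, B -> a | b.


Start: S' -> .S
For each item with dot before a nonterminal B, add B -> .γ for every B-production
Closure: [S' -> .S, S -> .bA]


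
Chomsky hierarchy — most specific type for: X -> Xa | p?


Left-linear: every RHS is a terminal or one nonterminal followed by a terminal
Classification: Type 3 (Regular)


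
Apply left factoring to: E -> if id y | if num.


Common prefix: 'if'
Factored: E -> if E', E' -> id y | num


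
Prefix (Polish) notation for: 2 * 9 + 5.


left-to-right (same/higher precedence on left): tree is (+ (* 2 9) 5)
Prefix: + * 2 9 5


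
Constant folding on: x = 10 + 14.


10 + 14 = 24 at compile time
Optimized: x = 24


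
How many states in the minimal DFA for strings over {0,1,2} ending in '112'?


Track the longest suffix of input matching a prefix of '112': 4 classes (prefixes of length 0..3)
Minimal DFA: 4 states


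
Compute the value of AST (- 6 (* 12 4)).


Evaluate inner: (* 12 4) = 48
Evaluate root: (- 6 48) = -42
Result: -42


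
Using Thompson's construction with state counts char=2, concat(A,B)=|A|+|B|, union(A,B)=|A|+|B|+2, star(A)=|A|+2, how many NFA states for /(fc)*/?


Syntax tree has 2 char leaf(s), 0 union(s), 1 star(s)
chars contribute 2×2 = 4; each union adds +2; each star adds +2
Total: 4 + 0 + 2 = 6 states


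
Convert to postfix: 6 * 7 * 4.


Left to right (same or higher precedence on left)
Postfix: 6 7 * 4 *


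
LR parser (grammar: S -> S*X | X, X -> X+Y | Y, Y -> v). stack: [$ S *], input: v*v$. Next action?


no handle ('S*' is not any RHS); shift 'v'
Action: shift


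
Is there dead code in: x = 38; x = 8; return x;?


first assignment to x is overwritten before any read
Dead: 'x = 38'


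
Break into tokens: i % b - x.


Scan left to right, longest-match per lexeme
Tokens: ID(i), OP(%), ID(b), OP(-), ID(x)


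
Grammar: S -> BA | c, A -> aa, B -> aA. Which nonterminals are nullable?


A nonterminal is nullable iff some alternative derives ε (directly, or every symbol in it is nullable)
Nullable: {}


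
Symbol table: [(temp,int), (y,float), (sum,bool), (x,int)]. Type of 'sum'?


Lookup 'sum' → type bool


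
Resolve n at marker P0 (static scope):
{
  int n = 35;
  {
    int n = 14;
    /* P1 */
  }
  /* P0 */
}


n declared in the same block as P0
n = 35


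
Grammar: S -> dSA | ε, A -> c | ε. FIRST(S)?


Per alternative of S: FIRST(dSA) = {d}; FIRST(ε) = {ε}
FIRST(S) = {d, ε}


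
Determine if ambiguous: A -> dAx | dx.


balanced d^n…x^n: each string has a unique parse
Unambiguous


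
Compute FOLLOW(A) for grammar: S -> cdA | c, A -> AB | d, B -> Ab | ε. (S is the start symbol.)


$ ∈ FOLLOW(S). For each A -> αBβ: add FIRST(β)\{ε} to FOLLOW(B); if β nullable, add FOLLOW(A).
FOLLOW(A) = {$, b, d}


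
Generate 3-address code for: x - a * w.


Break into single-operator statements:
t1 = a * w
t2 = x - t1


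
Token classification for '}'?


Pattern: delimiter/punctuation
Type: PUNCTUATION


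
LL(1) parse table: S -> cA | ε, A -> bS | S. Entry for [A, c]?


For [A, c]: 'c' ∈ FIRST(S)
Entry: A -> S


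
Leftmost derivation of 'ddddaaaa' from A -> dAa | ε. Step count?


Derivation: A => dAa => ddAaa => dddAaaa => ddddAaaaa => ddddaaaa
Steps: 5


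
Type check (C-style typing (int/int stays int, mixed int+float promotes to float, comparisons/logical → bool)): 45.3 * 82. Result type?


Operand types: float * int
Rule: mixed int/float promotes to float; int/int stays int
Result type: float


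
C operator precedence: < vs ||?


'<' is relational (level 7); '||' is logical OR (level 1)
Higher level binds tighter
'<' has higher precedence than '||'


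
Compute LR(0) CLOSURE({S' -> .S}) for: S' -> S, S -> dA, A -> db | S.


Start: S' -> .S
For each item with dot before a nonterminal B, add B -> .γ for every B-production
Closure: [S' -> .S, S -> .dA]


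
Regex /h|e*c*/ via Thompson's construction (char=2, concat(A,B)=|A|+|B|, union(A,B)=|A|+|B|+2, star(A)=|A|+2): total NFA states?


Syntax tree has 3 char leaf(s), 1 union(s), 2 star(s)
chars contribute 3×2 = 6; each union adds +2; each star adds +2
Total: 6 + 2 + 4 = 12 states


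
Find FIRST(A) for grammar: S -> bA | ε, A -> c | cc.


Per alternative of A: FIRST(c) = {c}; FIRST(cc) = {c}
FIRST(A) = {c}


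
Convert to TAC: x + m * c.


Break into single-operator statements:
t1 = m * c
t2 = x + t1


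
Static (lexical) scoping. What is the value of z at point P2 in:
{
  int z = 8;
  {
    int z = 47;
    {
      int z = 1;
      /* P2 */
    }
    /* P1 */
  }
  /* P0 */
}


z declared in the same block as P2
z = 1


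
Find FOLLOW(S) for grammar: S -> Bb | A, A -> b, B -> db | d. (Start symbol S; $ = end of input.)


$ ∈ FOLLOW(S). For each A -> αBβ: add FIRST(β)\{ε} to FOLLOW(B); if β nullable, add FOLLOW(A).
FOLLOW(S) = {$}


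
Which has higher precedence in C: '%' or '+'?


'%' is multiplicative (level 10); '+' is additive (level 9)
Higher level binds tighter
'%' has higher precedence than '+'


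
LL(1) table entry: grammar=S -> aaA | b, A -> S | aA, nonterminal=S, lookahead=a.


For [S, a]: 'a' ∈ FIRST(aaA)
Entry: S -> aaA


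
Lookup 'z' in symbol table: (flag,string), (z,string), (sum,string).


Lookup 'z' → type string


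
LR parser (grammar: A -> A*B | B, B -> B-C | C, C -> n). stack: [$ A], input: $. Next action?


start symbol A on stack, input exhausted
Action: accept


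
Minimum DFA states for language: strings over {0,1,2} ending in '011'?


Track the longest suffix of input matching a prefix of '011': 4 classes (prefixes of length 0..3)
Minimal DFA: 4 states


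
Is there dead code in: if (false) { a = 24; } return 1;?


condition is constant false, so the whole block is unreachable
Dead: 'if (false) { a = 24; }'


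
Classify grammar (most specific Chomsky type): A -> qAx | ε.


Single nonterminal LHS, but q^n x^n is not regular
Classification: Type 2 (Context-Free)


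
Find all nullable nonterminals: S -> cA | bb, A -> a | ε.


A nonterminal is nullable iff some alternative derives ε (directly, or every symbol in it is nullable)
Nullable: {A}


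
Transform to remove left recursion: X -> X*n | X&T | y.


Left-recursive alternatives: X*n, X&T; non-recursive: y
Introduce X': X -> yX', X' -> *nX' | &TX' | ε


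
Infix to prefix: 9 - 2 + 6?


left-to-right (same/higher precedence on left): tree is (+ (- 9 2) 6)
Prefix: + - 9 2 6


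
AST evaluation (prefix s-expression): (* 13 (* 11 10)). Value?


Evaluate inner: (* 11 10) = 110
Evaluate root: (* 13 110) = 1430
Result: 1430


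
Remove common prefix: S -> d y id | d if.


Common prefix: 'd'
Factored: S -> d S', S' -> y id | if


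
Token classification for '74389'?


Pattern: digits only
Type: INTEGER_LITERAL


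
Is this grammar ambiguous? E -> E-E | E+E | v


'v-v+v' has two parse trees (no precedence encoded between - and +)
Ambiguous


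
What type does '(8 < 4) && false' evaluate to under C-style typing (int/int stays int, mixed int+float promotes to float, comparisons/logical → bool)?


Operand types: bool && bool
Rule: logical operators take bool operands and yield bool
Result type: bool


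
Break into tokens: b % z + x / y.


Scan left to right, longest-match per lexeme
Tokens: ID(b), OP(%), ID(z), OP(+), ID(x), OP(/), ID(y)


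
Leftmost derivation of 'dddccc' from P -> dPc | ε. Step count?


Derivation: P => dPc => ddPcc => dddPccc => dddccc
Steps: 4


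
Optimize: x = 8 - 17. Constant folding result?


8 - 17 = -9 at compile time
Optimized: x = -9


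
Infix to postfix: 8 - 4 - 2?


Left to right (same or higher precedence on left)
Postfix: 8 4 - 2 -


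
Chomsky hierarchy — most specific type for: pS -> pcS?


LHS has context (more than one symbol) and |LHS| ≤ |RHS|
Classification: Type 1 (Context-Sensitive)


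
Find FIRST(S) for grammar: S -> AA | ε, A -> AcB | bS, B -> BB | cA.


Per alternative of S: FIRST(AA) = {b}; FIRST(ε) = {ε}
FIRST(S) = {b, ε}


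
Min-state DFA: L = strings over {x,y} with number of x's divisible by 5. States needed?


Track (count of x) mod 5: states 0..4, accept at 0
Minimal DFA: 5 states


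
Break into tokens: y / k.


Scan left to right, longest-match per lexeme
Tokens: ID(y), OP(/), ID(k)


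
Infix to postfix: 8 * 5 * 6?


Left to right (same or higher precedence on left)
Postfix: 8 5 * 6 *


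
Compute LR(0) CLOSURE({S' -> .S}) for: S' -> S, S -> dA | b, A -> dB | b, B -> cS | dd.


Start: S' -> .S
For each item with dot before a nonterminal B, add B -> .γ for every B-production
Closure: [S' -> .S, S -> .dA, S -> .b]


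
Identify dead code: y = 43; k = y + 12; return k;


y is read by k's definition; k is returned
No dead code


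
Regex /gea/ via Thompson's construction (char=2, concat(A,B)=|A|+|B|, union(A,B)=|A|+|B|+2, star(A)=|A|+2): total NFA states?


Syntax tree has 3 char leaf(s), 0 union(s), 0 star(s)
chars contribute 3×2 = 6; each union adds +2; each star adds +2
Total: 6 + 0 + 0 = 6 states


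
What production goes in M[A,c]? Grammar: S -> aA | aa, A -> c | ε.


For [A, c]: 'c' ∈ FIRST(c)
Entry: A -> c


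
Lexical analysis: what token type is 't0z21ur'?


Pattern: letter/underscore followed by alphanumerics, not a keyword
Type: IDENTIFIER


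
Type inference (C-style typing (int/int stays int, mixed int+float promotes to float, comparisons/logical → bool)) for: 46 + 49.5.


Operand types: int + float
Rule: mixed int/float promotes to float; int/int stays int
Result type: float


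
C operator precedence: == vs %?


'%' is multiplicative (level 10); '==' is equality (level 6)
Higher level binds tighter
'%' has higher precedence than '=='


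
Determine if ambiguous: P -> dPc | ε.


balanced d^n…c^n: each string has a unique parse
Unambiguous


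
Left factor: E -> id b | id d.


Common prefix: 'id'
Factored: E -> id E', E' -> b | d


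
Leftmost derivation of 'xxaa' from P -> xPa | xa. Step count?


Derivation: P => xPa => xxaa
Steps: 2


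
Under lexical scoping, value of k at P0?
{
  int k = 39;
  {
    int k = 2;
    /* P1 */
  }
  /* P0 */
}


k declared in the same block as P0
k = 39


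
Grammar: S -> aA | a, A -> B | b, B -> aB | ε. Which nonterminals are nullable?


A nonterminal is nullable iff some alternative derives ε (directly, or every symbol in it is nullable)
Nullable: {A, B}


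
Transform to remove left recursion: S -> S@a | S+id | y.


Left-recursive alternatives: S@a, S+id; non-recursive: y
Introduce S': S -> yS', S' -> @aS' | +idS' | ε


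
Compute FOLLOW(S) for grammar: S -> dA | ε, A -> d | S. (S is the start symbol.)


$ ∈ FOLLOW(S). For each A -> αBβ: add FIRST(β)\{ε} to FOLLOW(B); if β nullable, add FOLLOW(A).
FOLLOW(S) = {$}


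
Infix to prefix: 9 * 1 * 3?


left-to-right (same/higher precedence on left): tree is (* (* 9 1) 3)
Prefix: * * 9 1 3


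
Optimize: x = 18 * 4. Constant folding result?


18 * 4 = 72 at compile time
Optimized: x = 72


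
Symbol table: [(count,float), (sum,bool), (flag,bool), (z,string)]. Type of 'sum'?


Lookup 'sum' → type bool


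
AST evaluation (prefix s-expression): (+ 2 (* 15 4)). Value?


Evaluate inner: (* 15 4) = 60
Evaluate root: (+ 2 60) = 62
Result: 62


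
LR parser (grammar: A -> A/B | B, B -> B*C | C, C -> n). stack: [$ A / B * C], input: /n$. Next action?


handle 'B*C' on top
Action: reduce (B -> B*C)


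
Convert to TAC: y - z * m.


Break into single-operator statements:
t1 = z * m
t2 = y - t1


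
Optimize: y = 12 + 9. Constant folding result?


12 + 9 = 21 at compile time
Optimized: y = 21


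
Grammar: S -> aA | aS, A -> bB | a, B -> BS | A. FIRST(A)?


Per alternative of A: FIRST(bB) = {b}; FIRST(a) = {a}
FIRST(A) = {a, b}


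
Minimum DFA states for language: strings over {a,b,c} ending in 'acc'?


Track the longest suffix of input matching a prefix of 'acc': 4 classes (prefixes of length 0..3)
Minimal DFA: 4 states


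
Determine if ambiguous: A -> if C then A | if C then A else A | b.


dangling else: 'if C then if C then b else b' parses two ways
Ambiguous


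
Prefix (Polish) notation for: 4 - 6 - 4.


left-to-right (same/higher precedence on left): tree is (- (- 4 6) 4)
Prefix: - - 4 6 4


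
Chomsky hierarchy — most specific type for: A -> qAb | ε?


Single nonterminal LHS, but q^n b^n is not regular
Classification: Type 2 (Context-Free)


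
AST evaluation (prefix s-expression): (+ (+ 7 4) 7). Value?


Evaluate inner: (+ 7 4) = 11
Evaluate root: (+ 11 7) = 18
Result: 18


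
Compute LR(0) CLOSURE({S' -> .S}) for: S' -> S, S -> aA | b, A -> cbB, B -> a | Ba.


Start: S' -> .S
For each item with dot before a nonterminal B, add B -> .γ for every B-production
Closure: [S' -> .S, S -> .aA, S -> .b]


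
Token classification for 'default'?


Pattern: reserved word
Type: KEYWORD


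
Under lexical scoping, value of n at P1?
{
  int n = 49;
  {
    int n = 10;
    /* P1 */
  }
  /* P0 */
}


n declared in the same block as P1
n = 10
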